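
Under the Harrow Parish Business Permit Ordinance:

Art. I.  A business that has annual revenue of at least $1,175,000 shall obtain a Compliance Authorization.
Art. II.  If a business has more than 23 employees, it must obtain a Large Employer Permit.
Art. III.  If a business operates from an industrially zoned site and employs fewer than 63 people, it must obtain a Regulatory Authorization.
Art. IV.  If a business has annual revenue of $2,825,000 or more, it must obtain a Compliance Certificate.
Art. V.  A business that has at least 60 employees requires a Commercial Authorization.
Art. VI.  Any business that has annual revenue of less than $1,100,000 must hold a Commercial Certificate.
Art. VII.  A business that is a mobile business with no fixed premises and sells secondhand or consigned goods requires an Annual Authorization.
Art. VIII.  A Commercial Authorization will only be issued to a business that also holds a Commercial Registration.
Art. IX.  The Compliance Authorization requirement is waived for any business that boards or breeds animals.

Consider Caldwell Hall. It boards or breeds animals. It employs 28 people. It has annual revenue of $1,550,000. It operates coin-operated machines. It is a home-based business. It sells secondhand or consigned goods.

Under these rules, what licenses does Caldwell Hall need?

Large Employer Permit

Art. I. revenue $1,550,000 ≥ $1,175,000 → Compliance Authorization required.
Art. II. employees 28 > 23 → Large Employer Permit required.
Art. III. is a home-based business (not: operates from an industrially zoned site); employees 28 < 63 → Regulatory Authorization not required.
Art. IV. revenue $1,550,000 < $2,825,000 → Compliance Certificate not required.
Art. V. employees 28 < 60 → Commercial Authorization not required.
Art. VI. revenue $1,550,000 ≥ $1,100,000 → Commercial Certificate not required.
Art. VII. is a home-based business (not: is a mobile business with no fixed premises); sells secondhand or consigned goods → Annual Authorization not required.
Art. VIII. Commercial Authorization is not required → no effect.
Art. IX. boards or breeds animals → exempt from Compliance Authorization.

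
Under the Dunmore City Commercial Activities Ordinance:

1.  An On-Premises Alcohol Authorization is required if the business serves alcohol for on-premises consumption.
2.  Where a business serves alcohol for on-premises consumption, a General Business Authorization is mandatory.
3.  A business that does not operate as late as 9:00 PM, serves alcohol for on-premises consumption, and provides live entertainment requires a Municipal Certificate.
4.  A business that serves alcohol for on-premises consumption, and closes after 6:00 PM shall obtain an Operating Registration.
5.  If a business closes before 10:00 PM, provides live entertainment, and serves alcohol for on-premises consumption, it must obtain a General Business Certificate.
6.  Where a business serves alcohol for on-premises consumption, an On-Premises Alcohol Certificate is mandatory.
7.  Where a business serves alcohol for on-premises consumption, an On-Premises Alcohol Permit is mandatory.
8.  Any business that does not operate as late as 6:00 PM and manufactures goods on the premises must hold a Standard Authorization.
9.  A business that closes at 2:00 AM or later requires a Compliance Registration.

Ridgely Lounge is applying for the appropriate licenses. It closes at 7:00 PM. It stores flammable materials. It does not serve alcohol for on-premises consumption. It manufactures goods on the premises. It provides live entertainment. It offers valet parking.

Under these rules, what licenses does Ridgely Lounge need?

None

1. does not serve alcohol for on-premises consumption → On-Premises Alcohol Authorization not required.
2. does not serve alcohol for on-premises consumption → General Business Authorization not required.
3. closes 7:00 PM, at/before 9:00 PM; does not serve alcohol for on-premises consumption; provides live entertainment → Municipal Certificate not required.
4. does not serve alcohol for on-premises consumption; closes 7:00 PM, after 6:00 PM → Operating Registration not required.
5. closes 7:00 PM, at/before 10:00 PM; provides live entertainment; does not serve alcohol for on-premises consumption → General Business Certificate not required.
6. does not serve alcohol for on-premises consumption → On-Premises Alcohol Certificate not required.
7. does not serve alcohol for on-premises consumption → On-Premises Alcohol Permit not required.
8. closes 7:00 PM, after 6:00 PM; manufactures goods on the premises → Standard Authorization not required.
9. closes 7:00 PM, at/before 2:00 AM → Compliance Registration not required.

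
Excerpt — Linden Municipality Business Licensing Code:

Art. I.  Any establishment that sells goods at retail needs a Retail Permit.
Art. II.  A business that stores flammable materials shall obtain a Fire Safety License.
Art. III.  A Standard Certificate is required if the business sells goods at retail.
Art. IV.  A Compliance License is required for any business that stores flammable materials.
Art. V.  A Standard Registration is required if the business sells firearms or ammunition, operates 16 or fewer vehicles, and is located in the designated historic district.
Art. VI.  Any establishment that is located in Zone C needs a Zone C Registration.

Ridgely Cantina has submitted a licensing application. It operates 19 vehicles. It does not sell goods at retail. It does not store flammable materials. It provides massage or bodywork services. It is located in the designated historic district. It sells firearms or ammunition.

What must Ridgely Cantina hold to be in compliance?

None

Art. I. does not sell goods at retail → Retail Permit not required.
Art. II. does not store flammable materials → Fire Safety License not required.
Art. III. does not sell goods at retail → Standard Certificate not required.
Art. IV. does not store flammable materials → Compliance License not required.
Art. V. sells firearms or ammunition; vehicles 19 > 16; is located in the designated historic district → Standard Registration not required.
Art. VI. is located in the designated historic district (not: is located in Zone C) → Zone C Registration not required.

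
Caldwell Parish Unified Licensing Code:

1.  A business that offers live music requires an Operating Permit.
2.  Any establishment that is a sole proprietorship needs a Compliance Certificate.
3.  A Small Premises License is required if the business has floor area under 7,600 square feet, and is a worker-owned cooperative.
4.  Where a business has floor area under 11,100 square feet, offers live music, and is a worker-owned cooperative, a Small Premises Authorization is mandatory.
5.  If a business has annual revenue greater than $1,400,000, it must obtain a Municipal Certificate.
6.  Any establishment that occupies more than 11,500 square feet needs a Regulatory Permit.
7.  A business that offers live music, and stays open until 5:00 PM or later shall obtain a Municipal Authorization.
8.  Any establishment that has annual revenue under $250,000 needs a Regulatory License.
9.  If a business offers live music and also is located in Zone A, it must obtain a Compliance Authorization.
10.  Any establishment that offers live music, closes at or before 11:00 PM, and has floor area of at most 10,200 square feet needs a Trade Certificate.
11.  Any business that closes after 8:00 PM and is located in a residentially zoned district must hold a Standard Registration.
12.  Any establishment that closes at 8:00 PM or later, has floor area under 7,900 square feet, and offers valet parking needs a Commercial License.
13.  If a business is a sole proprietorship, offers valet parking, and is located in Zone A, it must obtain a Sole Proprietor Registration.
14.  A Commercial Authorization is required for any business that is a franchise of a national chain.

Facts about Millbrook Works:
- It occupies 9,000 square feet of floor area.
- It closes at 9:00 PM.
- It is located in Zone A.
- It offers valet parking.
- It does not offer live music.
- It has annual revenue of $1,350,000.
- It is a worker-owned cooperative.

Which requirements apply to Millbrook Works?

None

1. does not offer live music → Operating Permit not required.
2. is a worker-owned cooperative (not: is a sole proprietorship) → Compliance Certificate not required.
3. floor area 9,000 square feet ≥ 7,600 square feet; is a worker-owned cooperative → Small Premises License not required.
4. floor area 9,000 square feet < 11,100 square feet; does not offer live music; is a worker-owned cooperative → Small Premises Authorization not required.
5. revenue $1,350,000 ≤ $1,400,000 → Municipal Certificate not required.
6. floor area 9,000 square feet ≤ 11,500 square feet → Regulatory Permit not required.
7. does not offer live music; closes 9:00 PM, after 5:00 PM → Municipal Authorization not required.
8. revenue $1,350,000 ≥ $250,000 → Regulatory License not required.
9. does not offer live music; is located in Zone A → Compliance Authorization not required.
10. does not offer live music; closes 9:00 PM, at/before 11:00 PM; floor area 9,000 square feet ≤ 10,200 square feet → Trade Certificate not required.
11. closes 9:00 PM, after 8:00 PM; is located in Zone A (not: is located in a residentially zoned district) → Standard Registration not required.
12. closes 9:00 PM, after 8:00 PM; floor area 9,000 square feet ≥ 7,900 square feet; offers valet parking → Commercial License not required.
13. is a worker-owned cooperative (not: is a sole proprietorship); offers valet parking; is located in Zone A → Sole Proprietor Registration not required.
14. is a worker-owned cooperative (not: is a franchise of a national chain) → Commercial Authorization not required.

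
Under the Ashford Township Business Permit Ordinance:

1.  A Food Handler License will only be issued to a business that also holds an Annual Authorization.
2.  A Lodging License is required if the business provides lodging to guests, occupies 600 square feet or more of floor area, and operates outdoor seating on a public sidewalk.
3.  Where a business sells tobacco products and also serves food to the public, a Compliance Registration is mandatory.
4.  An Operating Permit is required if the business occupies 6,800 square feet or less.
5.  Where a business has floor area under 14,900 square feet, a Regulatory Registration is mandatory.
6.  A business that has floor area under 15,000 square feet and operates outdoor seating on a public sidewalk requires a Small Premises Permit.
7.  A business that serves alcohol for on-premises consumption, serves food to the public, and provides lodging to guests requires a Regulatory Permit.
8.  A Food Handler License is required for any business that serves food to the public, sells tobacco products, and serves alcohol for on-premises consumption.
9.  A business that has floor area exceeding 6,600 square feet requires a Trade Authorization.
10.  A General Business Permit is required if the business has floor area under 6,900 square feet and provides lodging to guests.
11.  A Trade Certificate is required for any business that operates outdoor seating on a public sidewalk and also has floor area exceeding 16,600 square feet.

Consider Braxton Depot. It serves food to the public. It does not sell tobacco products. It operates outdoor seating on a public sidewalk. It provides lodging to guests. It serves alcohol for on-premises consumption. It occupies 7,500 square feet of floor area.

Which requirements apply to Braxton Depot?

Lodging License, Regulatory Permit, Regulatory Registration, Small Premises Permit, Trade Authorization

1. Food Handler License is not required → no effect.
2. provides lodging to guests; floor area 7,500 square feet ≥ 600 square feet; operates outdoor seating on a public sidewalk → Lodging License required.
3. does not sell tobacco products; serves food to the public → Compliance Registration not required.
4. floor area 7,500 square feet > 6,800 square feet → Operating Permit not required.
5. floor area 7,500 square feet < 14,900 square feet → Regulatory Registration required.
6. floor area 7,500 square feet < 15,000 square feet; operates outdoor seating on a public sidewalk → Small Premises Permit required.
7. serves alcohol for on-premises consumption; serves food to the public; provides lodging to guests → Regulatory Permit required.
8. serves food to the public; does not sell tobacco products; serves alcohol for on-premises consumption → Food Handler License not required.
9. floor area 7,500 square feet > 6,600 square feet → Trade Authorization required.
10. floor area 7,500 square feet ≥ 6,900 square feet; provides lodging to guests → General Business Permit not required.
11. operates outdoor seating on a public sidewalk; floor area 7,500 square feet ≤ 16,600 square feet → Trade Certificate not required.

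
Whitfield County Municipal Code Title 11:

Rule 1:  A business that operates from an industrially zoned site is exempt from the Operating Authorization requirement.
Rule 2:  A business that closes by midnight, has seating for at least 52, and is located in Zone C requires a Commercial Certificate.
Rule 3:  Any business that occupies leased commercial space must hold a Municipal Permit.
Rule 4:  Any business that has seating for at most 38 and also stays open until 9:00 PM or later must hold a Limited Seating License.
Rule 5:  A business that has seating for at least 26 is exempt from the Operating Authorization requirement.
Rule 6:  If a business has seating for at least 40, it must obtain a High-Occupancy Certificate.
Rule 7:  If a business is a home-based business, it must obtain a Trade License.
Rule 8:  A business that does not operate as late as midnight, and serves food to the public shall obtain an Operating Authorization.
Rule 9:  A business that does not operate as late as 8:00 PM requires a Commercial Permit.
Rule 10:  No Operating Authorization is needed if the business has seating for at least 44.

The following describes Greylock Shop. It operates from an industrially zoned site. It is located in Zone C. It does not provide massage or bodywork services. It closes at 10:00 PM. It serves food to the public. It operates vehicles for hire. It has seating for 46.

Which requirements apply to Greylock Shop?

Rule 1: operates from an industrially zoned site → exempt from Operating Authorization.
Rule 2: closes 10:00 PM, at/before midnight; seating 46 < 52; is located in Zone C → Commercial Certificate not required.
Rule 3: operates from an industrially zoned site (not: occupies leased commercial space) → Municipal Permit not required.
Rule 4: seating 46 > 38; closes 10:00 PM, after 9:00 PM → Limited Seating License not required.
Rule 5: seating 46 ≥ 26 → exempt from Operating Authorization.
Rule 6: seating 46 ≥ 40 → High-Occupancy Certificate required.
Rule 7: operates from an industrially zoned site (not: is a home-based business) → Trade License not required.
Rule 8: closes 10:00 PM, at/before midnight; serves food to the public → Operating Authorization required.
Rule 9: closes 10:00 PM, after 8:00 PM → Commercial Permit not required.
Rule 10: seating 46 ≥ 44 → exempt from Operating Authorization.

High-Occupancy Certificate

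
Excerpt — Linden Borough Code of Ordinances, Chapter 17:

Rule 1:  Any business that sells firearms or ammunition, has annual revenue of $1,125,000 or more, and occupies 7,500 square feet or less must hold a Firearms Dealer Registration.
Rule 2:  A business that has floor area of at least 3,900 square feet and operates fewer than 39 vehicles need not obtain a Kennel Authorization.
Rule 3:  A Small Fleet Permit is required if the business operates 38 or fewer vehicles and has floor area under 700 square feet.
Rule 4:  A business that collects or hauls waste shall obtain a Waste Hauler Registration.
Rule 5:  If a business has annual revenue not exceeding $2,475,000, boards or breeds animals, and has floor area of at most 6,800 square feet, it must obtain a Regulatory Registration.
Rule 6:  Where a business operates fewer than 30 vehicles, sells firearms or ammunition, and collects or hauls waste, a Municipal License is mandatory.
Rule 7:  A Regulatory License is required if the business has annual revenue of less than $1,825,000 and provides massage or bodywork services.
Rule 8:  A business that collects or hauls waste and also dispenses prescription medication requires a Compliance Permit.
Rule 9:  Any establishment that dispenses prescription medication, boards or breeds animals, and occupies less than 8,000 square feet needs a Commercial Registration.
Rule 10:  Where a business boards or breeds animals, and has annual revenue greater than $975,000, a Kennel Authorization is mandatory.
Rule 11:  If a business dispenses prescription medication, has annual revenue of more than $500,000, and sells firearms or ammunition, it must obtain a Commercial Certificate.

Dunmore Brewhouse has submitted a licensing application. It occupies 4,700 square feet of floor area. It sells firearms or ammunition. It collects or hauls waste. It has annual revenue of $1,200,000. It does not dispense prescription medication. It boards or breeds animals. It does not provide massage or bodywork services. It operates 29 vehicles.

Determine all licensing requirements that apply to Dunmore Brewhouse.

Rule 1: sells firearms or ammunition; revenue $1,200,000 ≥ $1,125,000; floor area 4,700 square feet ≤ 7,500 square feet → Firearms Dealer Registration required.
Rule 2: floor area 4,700 square feet ≥ 3,900 square feet; vehicles 29 < 39 → exempt from Kennel Authorization.
Rule 3: vehicles 29 ≤ 38; floor area 4,700 square feet ≥ 700 square feet → Small Fleet Permit not required.
Rule 4: collects or hauls waste → Waste Hauler Registration required.
Rule 5: revenue $1,200,000 ≤ $2,475,000; boards or breeds animals; floor area 4,700 square feet ≤ 6,800 square feet → Regulatory Registration required.
Rule 6: vehicles 29 < 30; sells firearms or ammunition; collects or hauls waste → Municipal License required.
Rule 7: revenue $1,200,000 < $1,825,000; does not provide massage or bodywork services → Regulatory License not required.
Rule 8: collects or hauls waste; does not dispense prescription medication → Compliance Permit not required.
Rule 9: does not dispense prescription medication; boards or breeds animals; floor area 4,700 square feet < 8,000 square feet → Commercial Registration not required.
Rule 10: boards or breeds animals; revenue $1,200,000 > $975,000 → Kennel Authorization required.
Rule 11: does not dispense prescription medication; revenue $1,200,000 > $500,000; sells firearms or ammunition → Commercial Certificate not required.

Firearms Dealer Registration, Municipal License, Regulatory Registration, Waste Hauler Registration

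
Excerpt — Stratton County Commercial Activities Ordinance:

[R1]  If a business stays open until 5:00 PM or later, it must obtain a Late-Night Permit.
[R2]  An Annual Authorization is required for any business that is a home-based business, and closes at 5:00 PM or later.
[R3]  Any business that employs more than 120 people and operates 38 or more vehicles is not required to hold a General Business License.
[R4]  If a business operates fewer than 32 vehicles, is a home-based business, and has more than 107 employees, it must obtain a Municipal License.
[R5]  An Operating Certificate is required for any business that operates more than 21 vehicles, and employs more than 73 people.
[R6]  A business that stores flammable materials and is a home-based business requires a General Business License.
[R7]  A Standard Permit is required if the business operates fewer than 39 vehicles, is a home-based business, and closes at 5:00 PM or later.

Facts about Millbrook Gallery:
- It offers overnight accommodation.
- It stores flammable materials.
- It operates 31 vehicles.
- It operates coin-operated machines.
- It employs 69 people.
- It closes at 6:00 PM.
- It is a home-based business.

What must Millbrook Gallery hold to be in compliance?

[R1] closes 6:00 PM, after 5:00 PM → Late-Night Permit required.
[R2] is a home-based business; closes 6:00 PM, after 5:00 PM → Annual Authorization required.
[R3] employees 69 ≤ 120; vehicles 31 < 38 → General Business License exemption does not apply.
[R4] vehicles 31 < 32; is a home-based business; employees 69 ≤ 107 → Municipal License not required.
[R5] vehicles 31 > 21; employees 69 ≤ 73 → Operating Certificate not required.
[R6] stores flammable materials; is a home-based business → General Business License required.
[R7] vehicles 31 < 39; is a home-based business; closes 6:00 PM, after 5:00 PM → Standard Permit required.

Annual Authorization, General Business License, Late-Night Permit, Standard Permit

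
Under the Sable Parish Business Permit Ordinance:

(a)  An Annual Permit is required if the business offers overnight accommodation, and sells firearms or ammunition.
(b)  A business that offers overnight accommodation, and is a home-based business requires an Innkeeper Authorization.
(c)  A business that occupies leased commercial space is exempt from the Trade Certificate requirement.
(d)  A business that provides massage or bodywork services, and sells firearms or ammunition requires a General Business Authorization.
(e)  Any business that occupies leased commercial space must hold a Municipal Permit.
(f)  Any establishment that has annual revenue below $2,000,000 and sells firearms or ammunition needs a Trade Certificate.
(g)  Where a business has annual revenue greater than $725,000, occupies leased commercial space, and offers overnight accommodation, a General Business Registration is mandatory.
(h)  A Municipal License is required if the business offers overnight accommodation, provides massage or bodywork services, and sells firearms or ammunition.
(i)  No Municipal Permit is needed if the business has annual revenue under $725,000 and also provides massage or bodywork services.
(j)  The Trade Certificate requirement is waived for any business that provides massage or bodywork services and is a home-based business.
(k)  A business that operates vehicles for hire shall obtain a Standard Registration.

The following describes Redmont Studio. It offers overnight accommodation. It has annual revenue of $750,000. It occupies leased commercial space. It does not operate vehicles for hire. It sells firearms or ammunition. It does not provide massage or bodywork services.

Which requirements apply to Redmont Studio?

(a) offers overnight accommodation; sells firearms or ammunition → Annual Permit required.
(b) offers overnight accommodation; occupies leased commercial space (not: is a home-based business) → Innkeeper Authorization not required.
(c) occupies leased commercial space → exempt from Trade Certificate.
(d) does not provide massage or bodywork services; sells firearms or ammunition → General Business Authorization not required.
(e) occupies leased commercial space → Municipal Permit required.
(f) revenue $750,000 < $2,000,000; sells firearms or ammunition → Trade Certificate required.
(g) revenue $750,000 > $725,000; occupies leased commercial space; offers overnight accommodation → General Business Registration required.
(h) offers overnight accommodation; does not provide massage or bodywork services; sells firearms or ammunition → Municipal License not required.
(i) revenue $750,000 ≥ $725,000; does not provide massage or bodywork services → Municipal Permit exemption does not apply.
(j) does not provide massage or bodywork services; occupies leased commercial space (not: is a home-based business) → Trade Certificate exemption does not apply.
(k) does not operate vehicles for hire → Standard Registration not required.

Annual Permit, General Business Registration, Municipal Permit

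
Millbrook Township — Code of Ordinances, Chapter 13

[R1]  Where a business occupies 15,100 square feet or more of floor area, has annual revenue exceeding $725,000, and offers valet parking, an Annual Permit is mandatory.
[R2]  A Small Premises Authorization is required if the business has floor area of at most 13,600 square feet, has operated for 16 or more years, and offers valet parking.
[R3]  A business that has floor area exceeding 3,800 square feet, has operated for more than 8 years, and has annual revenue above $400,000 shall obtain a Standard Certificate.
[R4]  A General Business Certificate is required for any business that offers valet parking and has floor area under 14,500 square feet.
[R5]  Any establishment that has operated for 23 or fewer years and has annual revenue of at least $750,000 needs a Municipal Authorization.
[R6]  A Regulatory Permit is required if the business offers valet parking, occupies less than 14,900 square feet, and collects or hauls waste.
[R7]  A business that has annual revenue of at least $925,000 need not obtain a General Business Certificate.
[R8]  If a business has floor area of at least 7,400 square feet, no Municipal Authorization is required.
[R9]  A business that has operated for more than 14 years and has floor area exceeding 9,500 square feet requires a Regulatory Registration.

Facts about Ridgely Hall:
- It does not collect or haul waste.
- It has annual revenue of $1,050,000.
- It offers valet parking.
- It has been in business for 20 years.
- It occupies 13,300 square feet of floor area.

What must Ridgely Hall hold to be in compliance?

Regulatory Registration, Small Premises Authorization, Standard Certificate

[R1] floor area 13,300 square feet < 15,100 square feet; revenue $1,050,000 > $725,000; offers valet parking → Annual Permit not required.
[R2] floor area 13,300 square feet ≤ 13,600 square feet; years in business 20 ≥ 16; offers valet parking → Small Premises Authorization required.
[R3] floor area 13,300 square feet > 3,800 square feet; years in business 20 > 8; revenue $1,050,000 > $400,000 → Standard Certificate required.
[R4] offers valet parking; floor area 13,300 square feet < 14,500 square feet → General Business Certificate required.
[R5] years in business 20 ≤ 23; revenue $1,050,000 ≥ $750,000 → Municipal Authorization required.
[R6] offers valet parking; floor area 13,300 square feet < 14,900 square feet; does not collect or haul waste → Regulatory Permit not required.
[R7] revenue $1,050,000 ≥ $925,000 → exempt from General Business Certificate.
[R8] floor area 13,300 square feet ≥ 7,400 square feet → exempt from Municipal Authorization.
[R9] years in business 20 > 14; floor area 13,300 square feet > 9,500 square feet → Regulatory Registration required.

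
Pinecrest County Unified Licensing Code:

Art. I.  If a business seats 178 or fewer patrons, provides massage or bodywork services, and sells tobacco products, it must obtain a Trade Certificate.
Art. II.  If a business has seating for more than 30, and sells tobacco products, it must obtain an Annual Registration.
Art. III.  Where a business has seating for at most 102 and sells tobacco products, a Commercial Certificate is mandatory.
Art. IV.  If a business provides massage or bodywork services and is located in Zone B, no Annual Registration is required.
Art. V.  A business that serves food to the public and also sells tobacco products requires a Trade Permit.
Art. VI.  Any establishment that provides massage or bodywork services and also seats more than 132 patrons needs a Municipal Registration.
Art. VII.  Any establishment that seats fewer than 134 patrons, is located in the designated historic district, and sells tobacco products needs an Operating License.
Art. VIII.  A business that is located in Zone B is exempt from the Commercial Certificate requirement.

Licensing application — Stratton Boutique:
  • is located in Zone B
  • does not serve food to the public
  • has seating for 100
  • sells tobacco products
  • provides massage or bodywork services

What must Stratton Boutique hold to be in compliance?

Trade Certificate

Art. I. seating 100 ≤ 178; provides massage or bodywork services; sells tobacco products → Trade Certificate required.
Art. II. seating 100 > 30; sells tobacco products → Annual Registration required.
Art. III. seating 100 ≤ 102; sells tobacco products → Commercial Certificate required.
Art. IV. provides massage or bodywork services; is located in Zone B → exempt from Annual Registration.
Art. V. does not serve food to the public; sells tobacco products → Trade Permit not required.
Art. VI. provides massage or bodywork services; seating 100 ≤ 132 → Municipal Registration not required.
Art. VII. seating 100 < 134; is located in Zone B (not: is located in the designated historic district); sells tobacco products → Operating License not required.
Art. VIII. is located in Zone B → exempt from Commercial Certificate.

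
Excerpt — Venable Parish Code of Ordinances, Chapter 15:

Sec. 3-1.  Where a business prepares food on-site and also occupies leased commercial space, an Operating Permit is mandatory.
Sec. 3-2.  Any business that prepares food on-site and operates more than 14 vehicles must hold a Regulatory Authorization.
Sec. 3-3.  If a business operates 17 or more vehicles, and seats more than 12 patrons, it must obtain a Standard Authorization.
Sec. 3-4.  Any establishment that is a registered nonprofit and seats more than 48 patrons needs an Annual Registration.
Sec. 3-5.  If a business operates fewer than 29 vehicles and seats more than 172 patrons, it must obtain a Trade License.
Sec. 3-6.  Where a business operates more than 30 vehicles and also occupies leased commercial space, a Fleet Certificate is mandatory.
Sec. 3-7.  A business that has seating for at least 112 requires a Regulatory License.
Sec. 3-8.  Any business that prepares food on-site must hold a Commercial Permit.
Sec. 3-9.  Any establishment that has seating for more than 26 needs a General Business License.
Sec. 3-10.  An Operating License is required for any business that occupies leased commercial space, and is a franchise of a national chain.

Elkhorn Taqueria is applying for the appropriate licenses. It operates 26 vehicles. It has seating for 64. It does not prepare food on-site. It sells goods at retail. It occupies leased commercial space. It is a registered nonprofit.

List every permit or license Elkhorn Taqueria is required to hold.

Annual Registration, General Business License, Standard Authorization

Sec. 3-1. does not prepare food on-site; occupies leased commercial space → Operating Permit not required.
Sec. 3-2. does not prepare food on-site; vehicles 26 > 14 → Regulatory Authorization not required.
Sec. 3-3. vehicles 26 ≥ 17; seating 64 > 12 → Standard Authorization required.
Sec. 3-4. is a registered nonprofit; seating 64 > 48 → Annual Registration required.
Sec. 3-5. vehicles 26 < 29; seating 64 ≤ 172 → Trade License not required.
Sec. 3-6. vehicles 26 ≤ 30; occupies leased commercial space → Fleet Certificate not required.
Sec. 3-7. seating 64 < 112 → Regulatory License not required.
Sec. 3-8. does not prepare food on-site → Commercial Permit not required.
Sec. 3-9. seating 64 > 26 → General Business License required.
Sec. 3-10. occupies leased commercial space; is a registered nonprofit (not: is a franchise of a national chain) → Operating License not required.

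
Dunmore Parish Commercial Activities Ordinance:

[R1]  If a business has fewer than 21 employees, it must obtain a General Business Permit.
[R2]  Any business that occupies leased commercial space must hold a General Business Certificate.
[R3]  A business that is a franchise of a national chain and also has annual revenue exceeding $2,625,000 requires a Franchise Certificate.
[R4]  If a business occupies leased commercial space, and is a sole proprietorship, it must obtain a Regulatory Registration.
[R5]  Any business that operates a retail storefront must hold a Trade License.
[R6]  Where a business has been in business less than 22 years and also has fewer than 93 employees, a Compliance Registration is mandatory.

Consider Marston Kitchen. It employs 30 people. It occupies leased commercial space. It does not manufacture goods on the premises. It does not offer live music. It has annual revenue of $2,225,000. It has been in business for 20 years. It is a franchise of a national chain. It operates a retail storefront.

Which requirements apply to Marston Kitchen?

Compliance Registration, General Business Certificate, Trade License

[R1] employees 30 ≥ 21 → General Business Permit not required.
[R2] occupies leased commercial space → General Business Certificate required.
[R3] is a franchise of a national chain; revenue $2,225,000 ≤ $2,625,000 → Franchise Certificate not required.
[R4] occupies leased commercial space; is a franchise of a national chain (not: is a sole proprietorship) → Regulatory Registration not required.
[R5] operates a retail storefront → Trade License required.
[R6] years in business 20 < 22; employees 30 < 93 → Compliance Registration required.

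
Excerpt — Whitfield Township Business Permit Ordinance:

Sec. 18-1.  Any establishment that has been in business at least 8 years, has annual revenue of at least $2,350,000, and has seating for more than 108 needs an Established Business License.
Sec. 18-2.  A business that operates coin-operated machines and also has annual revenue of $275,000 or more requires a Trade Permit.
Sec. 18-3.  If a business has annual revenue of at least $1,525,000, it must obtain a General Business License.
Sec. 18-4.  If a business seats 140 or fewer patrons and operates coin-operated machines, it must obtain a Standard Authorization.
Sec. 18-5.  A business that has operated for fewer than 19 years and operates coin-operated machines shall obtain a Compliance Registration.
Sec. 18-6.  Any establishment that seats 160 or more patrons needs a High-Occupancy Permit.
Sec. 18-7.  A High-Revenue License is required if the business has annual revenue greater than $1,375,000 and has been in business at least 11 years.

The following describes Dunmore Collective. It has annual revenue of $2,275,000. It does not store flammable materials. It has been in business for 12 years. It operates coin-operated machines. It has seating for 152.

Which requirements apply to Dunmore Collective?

Sec. 18-1. years in business 12 ≥ 8; revenue $2,275,000 < $2,350,000; seating 152 > 108 → Established Business License not required.
Sec. 18-2. operates coin-operated machines; revenue $2,275,000 ≥ $275,000 → Trade Permit required.
Sec. 18-3. revenue $2,275,000 ≥ $1,525,000 → General Business License required.
Sec. 18-4. seating 152 > 140; operates coin-operated machines → Standard Authorization not required.
Sec. 18-5. years in business 12 < 19; operates coin-operated machines → Compliance Registration required.
Sec. 18-6. seating 152 < 160 → High-Occupancy Permit not required.
Sec. 18-7. revenue $2,275,000 > $1,375,000; years in business 12 ≥ 11 → High-Revenue License required.

Compliance Registration, General Business License, High-Revenue License, Trade Permit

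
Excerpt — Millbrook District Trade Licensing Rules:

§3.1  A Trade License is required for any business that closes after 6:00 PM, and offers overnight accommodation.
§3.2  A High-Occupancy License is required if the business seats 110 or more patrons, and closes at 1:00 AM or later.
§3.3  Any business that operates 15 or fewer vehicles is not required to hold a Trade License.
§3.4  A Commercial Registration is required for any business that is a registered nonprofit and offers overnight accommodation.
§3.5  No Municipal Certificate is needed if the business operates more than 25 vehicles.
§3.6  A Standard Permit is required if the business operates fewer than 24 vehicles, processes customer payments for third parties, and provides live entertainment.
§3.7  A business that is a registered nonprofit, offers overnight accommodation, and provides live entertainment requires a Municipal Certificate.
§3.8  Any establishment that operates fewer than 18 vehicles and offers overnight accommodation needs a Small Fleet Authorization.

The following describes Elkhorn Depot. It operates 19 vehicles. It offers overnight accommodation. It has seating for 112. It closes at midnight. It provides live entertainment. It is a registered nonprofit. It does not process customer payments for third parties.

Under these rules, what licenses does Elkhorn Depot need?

§3.1 closes midnight, after 6:00 PM; offers overnight accommodation → Trade License required.
§3.2 seating 112 ≥ 110; closes midnight, at/before 1:00 AM → High-Occupancy License not required.
§3.3 vehicles 19 > 15 → Trade License exemption does not apply.
§3.4 is a registered nonprofit; offers overnight accommodation → Commercial Registration required.
§3.5 vehicles 19 ≤ 25 → Municipal Certificate exemption does not apply.
§3.6 vehicles 19 < 24; does not process customer payments for third parties; provides live entertainment → Standard Permit not required.
§3.7 is a registered nonprofit; offers overnight accommodation; provides live entertainment → Municipal Certificate required.
§3.8 vehicles 19 ≥ 18; offers overnight accommodation → Small Fleet Authorization not required.

Commercial Registration, Municipal Certificate, Trade License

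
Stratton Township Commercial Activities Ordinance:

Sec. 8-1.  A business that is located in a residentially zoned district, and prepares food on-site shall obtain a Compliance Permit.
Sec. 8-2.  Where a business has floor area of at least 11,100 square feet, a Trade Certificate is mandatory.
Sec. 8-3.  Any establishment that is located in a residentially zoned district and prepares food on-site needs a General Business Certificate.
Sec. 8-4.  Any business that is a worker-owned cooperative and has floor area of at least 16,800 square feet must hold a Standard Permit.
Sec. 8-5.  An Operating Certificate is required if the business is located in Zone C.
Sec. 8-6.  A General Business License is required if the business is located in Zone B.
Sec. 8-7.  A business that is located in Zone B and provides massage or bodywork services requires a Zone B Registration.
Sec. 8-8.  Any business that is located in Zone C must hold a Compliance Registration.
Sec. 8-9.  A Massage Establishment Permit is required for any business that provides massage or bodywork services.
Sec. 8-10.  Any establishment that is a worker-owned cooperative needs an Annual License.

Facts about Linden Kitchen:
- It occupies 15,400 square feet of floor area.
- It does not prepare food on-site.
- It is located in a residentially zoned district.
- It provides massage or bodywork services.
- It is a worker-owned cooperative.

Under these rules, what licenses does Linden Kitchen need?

Sec. 8-1. is located in a residentially zoned district; does not prepare food on-site → Compliance Permit not required.
Sec. 8-2. floor area 15,400 square feet ≥ 11,100 square feet → Trade Certificate required.
Sec. 8-3. is located in a residentially zoned district; does not prepare food on-site → General Business Certificate not required.
Sec. 8-4. is a worker-owned cooperative; floor area 15,400 square feet < 16,800 square feet → Standard Permit not required.
Sec. 8-5. is located in a residentially zoned district (not: is located in Zone C) → Operating Certificate not required.
Sec. 8-6. is located in a residentially zoned district (not: is located in Zone B) → General Business License not required.
Sec. 8-7. is located in a residentially zoned district (not: is located in Zone B); provides massage or bodywork services → Zone B Registration not required.
Sec. 8-8. is located in a residentially zoned district (not: is located in Zone C) → Compliance Registration not required.
Sec. 8-9. provides massage or bodywork services → Massage Establishment Permit required.
Sec. 8-10. is a worker-owned cooperative → Annual License required.

Annual License, Massage Establishment Permit, Trade Certificate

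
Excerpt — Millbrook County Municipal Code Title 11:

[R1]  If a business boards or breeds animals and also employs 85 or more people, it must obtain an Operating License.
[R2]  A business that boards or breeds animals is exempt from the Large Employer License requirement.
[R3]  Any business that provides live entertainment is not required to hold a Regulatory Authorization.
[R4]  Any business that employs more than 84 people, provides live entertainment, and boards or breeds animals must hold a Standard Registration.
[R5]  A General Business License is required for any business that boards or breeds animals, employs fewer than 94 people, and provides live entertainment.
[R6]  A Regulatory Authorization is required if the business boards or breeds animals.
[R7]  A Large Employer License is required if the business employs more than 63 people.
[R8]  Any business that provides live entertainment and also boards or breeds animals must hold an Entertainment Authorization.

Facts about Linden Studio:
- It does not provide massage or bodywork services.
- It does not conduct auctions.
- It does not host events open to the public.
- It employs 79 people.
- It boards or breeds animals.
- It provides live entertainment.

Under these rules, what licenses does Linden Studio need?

[R1] boards or breeds animals; employees 79 < 85 → Operating License not required.
[R2] boards or breeds animals → exempt from Large Employer License.
[R3] provides live entertainment → exempt from Regulatory Authorization.
[R4] employees 79 ≤ 84; provides live entertainment; boards or breeds animals → Standard Registration not required.
[R5] boards or breeds animals; employees 79 < 94; provides live entertainment → General Business License required.
[R6] boards or breeds animals → Regulatory Authorization required.
[R7] employees 79 > 63 → Large Employer License required.
[R8] provides live entertainment; boards or breeds animals → Entertainment Authorization required.

Entertainment Authorization, General Business License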